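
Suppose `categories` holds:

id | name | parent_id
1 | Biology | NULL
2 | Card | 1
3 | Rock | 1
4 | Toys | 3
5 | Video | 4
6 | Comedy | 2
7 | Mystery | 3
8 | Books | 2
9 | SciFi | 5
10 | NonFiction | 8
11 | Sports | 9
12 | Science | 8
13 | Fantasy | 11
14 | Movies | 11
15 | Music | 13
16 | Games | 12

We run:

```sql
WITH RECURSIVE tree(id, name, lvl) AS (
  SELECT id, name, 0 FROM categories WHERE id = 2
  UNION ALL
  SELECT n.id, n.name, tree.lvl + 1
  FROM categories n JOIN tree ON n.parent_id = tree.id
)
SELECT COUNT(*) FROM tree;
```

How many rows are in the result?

Base: id=2 (Card) at lvl 0.
Iteration 1: rows with parent_id in {2} -> Comedy (id 6, lvl 1), Books (id 8, lvl 1).
Iteration 2: rows with parent_id in {6,8} -> NonFiction (id 10, lvl 2), Science (id 12, lvl 2).
Iteration 3: rows with parent_id in {10,12} -> Games (id 16, lvl 3).
Iteration 4: no rows with parent_id in {16}; recursion stops.
Total rows emitted: 6.

6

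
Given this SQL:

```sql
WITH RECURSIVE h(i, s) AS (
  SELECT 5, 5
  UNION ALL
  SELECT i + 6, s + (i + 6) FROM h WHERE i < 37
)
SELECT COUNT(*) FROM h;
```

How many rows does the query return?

Base: i=5, s=5.
Iteration 1: 5 < 37 holds -> i = 5 + 6 = 11, s = 5 + 11 = 16.
Iteration 2: 11 < 37 holds -> i = 11 + 6 = 17, s = 16 + 17 = 33.
Iteration 3: 17 < 37 holds -> i = 17 + 6 = 23, s = 33 + 23 = 56.
Iteration 4: 23 < 37 holds -> i = 23 + 6 = 29, s = 56 + 29 = 85.
Iteration 5: 29 < 37 holds -> i = 29 + 6 = 35, s = 85 + 35 = 120.
Iteration 6: 35 < 37 holds -> i = 35 + 6 = 41, s = 120 + 41 = 161.
Iteration 7: 41 < 37 fails; recursion stops.
Total rows emitted: 7.

7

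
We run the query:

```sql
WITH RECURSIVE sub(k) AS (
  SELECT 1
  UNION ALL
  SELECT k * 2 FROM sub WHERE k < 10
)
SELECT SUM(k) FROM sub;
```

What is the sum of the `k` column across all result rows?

31

Base: k=1.
Iteration 1: 1 < 10 holds -> k = 1 * 2 = 2.
Iteration 2: 2 < 10 holds -> k = 2 * 2 = 4.
Iteration 3: 4 < 10 holds -> k = 4 * 2 = 8.
Iteration 4: 8 < 10 holds -> k = 8 * 2 = 16.
Iteration 5: 16 < 10 fails; recursion stops.
SUM(k) = 1 + 2 + 4 + 8 + 16 = 31.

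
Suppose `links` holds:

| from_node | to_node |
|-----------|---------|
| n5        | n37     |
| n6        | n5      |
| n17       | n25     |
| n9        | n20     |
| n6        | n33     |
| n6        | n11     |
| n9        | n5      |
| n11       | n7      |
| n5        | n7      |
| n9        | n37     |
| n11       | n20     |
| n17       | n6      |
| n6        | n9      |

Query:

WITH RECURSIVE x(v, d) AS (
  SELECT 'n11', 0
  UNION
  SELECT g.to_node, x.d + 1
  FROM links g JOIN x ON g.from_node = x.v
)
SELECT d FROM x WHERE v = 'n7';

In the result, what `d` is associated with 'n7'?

1

Base: (n11, d=0).
Iteration 1: edges from {n11} -> (n20, d=1), (n7, d=1).
Iteration 2: no outgoing edges from {n20,n7}; recursion stops.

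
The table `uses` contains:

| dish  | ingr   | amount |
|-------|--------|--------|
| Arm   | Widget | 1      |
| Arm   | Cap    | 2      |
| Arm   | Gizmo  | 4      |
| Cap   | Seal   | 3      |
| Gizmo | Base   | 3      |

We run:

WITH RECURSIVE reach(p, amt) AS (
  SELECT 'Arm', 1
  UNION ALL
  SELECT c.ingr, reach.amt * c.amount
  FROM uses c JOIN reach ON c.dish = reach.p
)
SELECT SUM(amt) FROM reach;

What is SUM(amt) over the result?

Base: (Arm, amt=1).
Iteration 1: components of {Arm} -> Cap = 1*2 = 2, Gizmo = 1*4 = 4, Widget = 1*1 = 1.
Iteration 2: components of {Cap,Gizmo,Widget} -> Base = 4*3 = 12, Seal = 2*3 = 6.
Iteration 3: no further components; recursion stops.
SUM(amt) = 1 + 2 + 4 + 1 + 6 + 12 = 26.

26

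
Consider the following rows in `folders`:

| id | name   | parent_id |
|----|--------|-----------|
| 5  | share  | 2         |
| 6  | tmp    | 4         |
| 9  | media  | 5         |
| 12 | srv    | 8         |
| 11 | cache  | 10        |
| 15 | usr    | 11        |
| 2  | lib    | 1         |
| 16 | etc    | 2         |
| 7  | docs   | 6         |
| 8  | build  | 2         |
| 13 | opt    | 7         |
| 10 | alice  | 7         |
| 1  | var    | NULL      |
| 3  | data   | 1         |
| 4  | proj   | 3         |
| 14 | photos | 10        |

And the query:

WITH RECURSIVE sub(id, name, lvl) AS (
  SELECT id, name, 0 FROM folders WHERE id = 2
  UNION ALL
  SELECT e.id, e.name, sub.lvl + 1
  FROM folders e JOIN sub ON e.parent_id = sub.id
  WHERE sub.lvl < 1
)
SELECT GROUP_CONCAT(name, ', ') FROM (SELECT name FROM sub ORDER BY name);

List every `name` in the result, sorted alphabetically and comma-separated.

build, etc, lib, share

Base: id=2 (lib) at lvl 0.
Iteration 1: rows with parent_id in {2} -> share (id 5, lvl 1), build (id 8, lvl 1), etc (id 16, lvl 1).
Iteration 2: lvl < 1 fails for all current rows; recursion stops.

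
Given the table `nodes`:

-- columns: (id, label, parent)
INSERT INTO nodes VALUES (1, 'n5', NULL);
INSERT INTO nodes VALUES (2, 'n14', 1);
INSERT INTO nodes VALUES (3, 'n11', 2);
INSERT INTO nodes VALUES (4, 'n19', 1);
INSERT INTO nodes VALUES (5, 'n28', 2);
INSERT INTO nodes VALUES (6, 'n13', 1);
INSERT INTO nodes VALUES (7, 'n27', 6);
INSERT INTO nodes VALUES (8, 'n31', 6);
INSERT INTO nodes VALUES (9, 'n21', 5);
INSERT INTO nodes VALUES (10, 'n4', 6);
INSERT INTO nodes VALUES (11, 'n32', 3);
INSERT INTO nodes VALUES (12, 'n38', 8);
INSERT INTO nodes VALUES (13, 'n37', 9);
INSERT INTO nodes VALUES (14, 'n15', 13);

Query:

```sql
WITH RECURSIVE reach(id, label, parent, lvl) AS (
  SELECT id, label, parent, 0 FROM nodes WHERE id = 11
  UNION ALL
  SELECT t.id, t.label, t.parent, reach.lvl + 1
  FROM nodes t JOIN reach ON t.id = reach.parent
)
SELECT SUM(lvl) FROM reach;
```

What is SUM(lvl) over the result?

6

Base: id=11 (n32), parent=3, lvl 0.
Iteration 1: join on id=3 -> n11 (id 3, parent=2, lvl 1).
Iteration 2: join on id=2 -> n14 (id 2, parent=1, lvl 2).
Iteration 3: join on id=1 -> n5 (id 1, parent=NULL, lvl 3).
Iteration 4: parent is NULL; no match; recursion stops.
SUM(lvl) = 0 + 1 + 2 + 3 = 6.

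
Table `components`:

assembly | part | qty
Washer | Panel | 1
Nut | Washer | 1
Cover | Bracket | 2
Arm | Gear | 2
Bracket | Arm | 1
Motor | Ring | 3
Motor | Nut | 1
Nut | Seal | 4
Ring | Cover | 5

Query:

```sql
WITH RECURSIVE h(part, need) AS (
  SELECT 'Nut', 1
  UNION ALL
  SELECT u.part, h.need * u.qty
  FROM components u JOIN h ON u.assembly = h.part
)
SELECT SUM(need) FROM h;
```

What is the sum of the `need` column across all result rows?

7

Base: (Nut, need=1).
Iteration 1: components of {Nut} -> Seal = 1*4 = 4, Washer = 1*1 = 1.
Iteration 2: components of {Seal,Washer} -> Panel = 1*1 = 1.
Iteration 3: no further components; recursion stops.
SUM(need) = 1 + 4 + 1 + 1 = 7.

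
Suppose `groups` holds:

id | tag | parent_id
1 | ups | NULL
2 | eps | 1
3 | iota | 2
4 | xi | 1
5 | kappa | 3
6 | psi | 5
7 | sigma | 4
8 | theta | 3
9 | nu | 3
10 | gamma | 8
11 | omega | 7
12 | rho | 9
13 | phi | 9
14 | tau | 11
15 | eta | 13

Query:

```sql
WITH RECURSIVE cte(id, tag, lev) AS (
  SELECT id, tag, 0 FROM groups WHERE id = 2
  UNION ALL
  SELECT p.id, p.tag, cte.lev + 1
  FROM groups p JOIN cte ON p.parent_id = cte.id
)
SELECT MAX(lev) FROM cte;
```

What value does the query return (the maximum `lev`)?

Base: id=2 (eps) at lev 0.
Iteration 1: rows with parent_id in {2} -> iota (id 3, lev 1).
Iteration 2: rows with parent_id in {3} -> kappa (id 5, lev 2), theta (id 8, lev 2), nu (id 9, lev 2).
Iteration 3: rows with parent_id in {5,8,9} -> psi (id 6, lev 3), gamma (id 10, lev 3), rho (id 12, lev 3), phi (id 13, lev 3).
Iteration 4: rows with parent_id in {6,10,12,13} -> eta (id 15, lev 4).
Iteration 5: no rows with parent_id in {15}; recursion stops.
lev values: 0, 1, 2, 2, 2, 3, 3, 3, 3, 4; the maximum is 4.

4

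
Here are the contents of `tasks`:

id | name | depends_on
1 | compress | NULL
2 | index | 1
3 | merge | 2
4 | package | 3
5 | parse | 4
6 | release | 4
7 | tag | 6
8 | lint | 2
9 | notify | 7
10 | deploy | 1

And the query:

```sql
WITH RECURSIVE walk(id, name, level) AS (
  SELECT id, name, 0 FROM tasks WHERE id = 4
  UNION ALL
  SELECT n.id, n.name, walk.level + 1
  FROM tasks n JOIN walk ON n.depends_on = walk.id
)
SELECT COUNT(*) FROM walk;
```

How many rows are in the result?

5

Base: id=4 (package) at level 0.
Iteration 1: rows with depends_on in {4} -> parse (id 5, level 1), release (id 6, level 1).
Iteration 2: rows with depends_on in {5,6} -> tag (id 7, level 2).
Iteration 3: rows with depends_on in {7} -> notify (id 9, level 3).
Iteration 4: no rows with depends_on in {9}; recursion stops.
Total rows emitted: 5.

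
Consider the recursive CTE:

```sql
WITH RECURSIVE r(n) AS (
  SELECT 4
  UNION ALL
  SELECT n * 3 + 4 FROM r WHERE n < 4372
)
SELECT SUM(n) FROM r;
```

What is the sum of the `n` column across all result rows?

Base: n=4.
Iteration 1: 4 < 4372 holds -> n = 4 * 3 + 4 = 16.
Iteration 2: 16 < 4372 holds -> n = 16 * 3 + 4 = 52.
Iteration 3: 52 < 4372 holds -> n = 52 * 3 + 4 = 160.
Iteration 4: 160 < 4372 holds -> n = 160 * 3 + 4 = 484.
Iteration 5: 484 < 4372 holds -> n = 484 * 3 + 4 = 1456.
Iteration 6: 1456 < 4372 holds -> n = 1456 * 3 + 4 = 4372.
Iteration 7: 4372 < 4372 fails; recursion stops.
SUM(n) = 4 + 16 + 52 + 160 + 484 + 1456 + 4372 = 6544.

6544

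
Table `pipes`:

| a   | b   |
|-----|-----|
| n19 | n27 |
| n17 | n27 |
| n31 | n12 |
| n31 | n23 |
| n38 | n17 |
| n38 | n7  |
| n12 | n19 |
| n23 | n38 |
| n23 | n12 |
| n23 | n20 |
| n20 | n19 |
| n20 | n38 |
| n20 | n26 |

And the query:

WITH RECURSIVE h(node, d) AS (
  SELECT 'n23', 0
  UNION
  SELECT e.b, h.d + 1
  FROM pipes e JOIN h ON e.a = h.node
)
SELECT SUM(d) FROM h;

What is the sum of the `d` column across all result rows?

26

Base: (n23, d=0).
Iteration 1: edges from {n23} -> (n12, d=1), (n20, d=1), (n38, d=1).
Iteration 2: edges from {n12,n20,n38} -> (n17, d=2), (n19, d=2), (n26, d=2), (n38, d=2), (n7, d=2). [UNION drops 1 duplicate row(s)]
Iteration 3: edges from {n17,n19,n26,n38,n7} -> (n17, d=3), (n27, d=3), (n7, d=3). [UNION drops 1 duplicate row(s)]
Iteration 4: edges from {n17,n27,n7} -> (n27, d=4).
Iteration 5: no outgoing edges from {n27}; recursion stops.
SUM(d) = 0 + 1 + 1 + 1 + 2 + 2 + 2 + 2 + 2 + 3 + 3 + 3 + 4 = 26.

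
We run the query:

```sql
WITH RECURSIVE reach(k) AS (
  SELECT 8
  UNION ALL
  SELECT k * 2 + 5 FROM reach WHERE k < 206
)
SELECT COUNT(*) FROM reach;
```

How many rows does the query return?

Base: k=8.
Iteration 1: 8 < 206 holds -> k = 8 * 2 + 5 = 21.
Iteration 2: 21 < 206 holds -> k = 21 * 2 + 5 = 47.
Iteration 3: 47 < 206 holds -> k = 47 * 2 + 5 = 99.
Iteration 4: 99 < 206 holds -> k = 99 * 2 + 5 = 203.
Iteration 5: 203 < 206 holds -> k = 203 * 2 + 5 = 411.
Iteration 6: 411 < 206 fails; recursion stops.
Total rows emitted: 6.

6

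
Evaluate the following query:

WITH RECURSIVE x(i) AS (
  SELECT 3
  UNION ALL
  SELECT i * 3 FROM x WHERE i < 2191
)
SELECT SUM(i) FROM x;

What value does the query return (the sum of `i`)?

9840

Base: i=3.
Iteration 1: 3 < 2191 holds -> i = 3 * 3 = 9.
Iteration 2: 9 < 2191 holds -> i = 9 * 3 = 27.
Iteration 3: 27 < 2191 holds -> i = 27 * 3 = 81.
Iteration 4: 81 < 2191 holds -> i = 81 * 3 = 243.
Iteration 5: 243 < 2191 holds -> i = 243 * 3 = 729.
Iteration 6: 729 < 2191 holds -> i = 729 * 3 = 2187.
Iteration 7: 2187 < 2191 holds -> i = 2187 * 3 = 6561.
Iteration 8: 6561 < 2191 fails; recursion stops.
SUM(i) = 3 + 9 + 27 + 81 + 243 + 729 + 2187 + 6561 = 9840.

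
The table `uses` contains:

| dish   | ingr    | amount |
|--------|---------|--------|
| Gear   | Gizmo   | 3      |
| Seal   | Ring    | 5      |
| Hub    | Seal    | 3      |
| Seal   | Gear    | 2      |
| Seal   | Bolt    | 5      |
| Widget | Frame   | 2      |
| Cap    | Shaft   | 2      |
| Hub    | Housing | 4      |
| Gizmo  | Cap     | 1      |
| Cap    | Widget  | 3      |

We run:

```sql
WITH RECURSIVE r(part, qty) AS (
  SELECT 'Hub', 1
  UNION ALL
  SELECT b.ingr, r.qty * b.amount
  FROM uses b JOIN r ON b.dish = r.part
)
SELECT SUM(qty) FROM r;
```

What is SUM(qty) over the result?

Base: (Hub, qty=1).
Iteration 1: components of {Hub} -> Housing = 1*4 = 4, Seal = 1*3 = 3.
Iteration 2: components of {Housing,Seal} -> Bolt = 3*5 = 15, Gear = 3*2 = 6, Ring = 3*5 = 15.
Iteration 3: components of {Bolt,Gear,Ring} -> Gizmo = 6*3 = 18.
Iteration 4: components of {Gizmo} -> Cap = 18*1 = 18.
Iteration 5: components of {Cap} -> Shaft = 18*2 = 36, Widget = 18*3 = 54.
Iteration 6: components of {Shaft,Widget} -> Frame = 54*2 = 108.
Iteration 7: no further components; recursion stops.
SUM(qty) = 1 + 4 + 3 + 6 + 15 + 15 + 18 + 18 + 54 + 36 + 108 = 278.

278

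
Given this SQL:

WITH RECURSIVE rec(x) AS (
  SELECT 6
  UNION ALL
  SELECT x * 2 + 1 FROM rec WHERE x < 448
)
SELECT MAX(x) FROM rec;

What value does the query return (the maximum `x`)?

895

Base: x=6.
Iteration 1: 6 < 448 holds -> x = 6 * 2 + 1 = 13.
Iteration 2: 13 < 448 holds -> x = 13 * 2 + 1 = 27.
Iteration 3: 27 < 448 holds -> x = 27 * 2 + 1 = 55.
Iteration 4: 55 < 448 holds -> x = 55 * 2 + 1 = 111.
Iteration 5: 111 < 448 holds -> x = 111 * 2 + 1 = 223.
Iteration 6: 223 < 448 holds -> x = 223 * 2 + 1 = 447.
Iteration 7: 447 < 448 holds -> x = 447 * 2 + 1 = 895.
Iteration 8: 895 < 448 fails; recursion stops.
x values: 6, 13, 27, 55, 111, 223, 447, 895; the maximum is 895.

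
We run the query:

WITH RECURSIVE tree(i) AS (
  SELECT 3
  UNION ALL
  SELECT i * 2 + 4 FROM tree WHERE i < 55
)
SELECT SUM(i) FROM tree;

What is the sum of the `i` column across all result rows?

Base: i=3.
Iteration 1: 3 < 55 holds -> i = 3 * 2 + 4 = 10.
Iteration 2: 10 < 55 holds -> i = 10 * 2 + 4 = 24.
Iteration 3: 24 < 55 holds -> i = 24 * 2 + 4 = 52.
Iteration 4: 52 < 55 holds -> i = 52 * 2 + 4 = 108.
Iteration 5: 108 < 55 fails; recursion stops.
SUM(i) = 3 + 10 + 24 + 52 + 108 = 197.

197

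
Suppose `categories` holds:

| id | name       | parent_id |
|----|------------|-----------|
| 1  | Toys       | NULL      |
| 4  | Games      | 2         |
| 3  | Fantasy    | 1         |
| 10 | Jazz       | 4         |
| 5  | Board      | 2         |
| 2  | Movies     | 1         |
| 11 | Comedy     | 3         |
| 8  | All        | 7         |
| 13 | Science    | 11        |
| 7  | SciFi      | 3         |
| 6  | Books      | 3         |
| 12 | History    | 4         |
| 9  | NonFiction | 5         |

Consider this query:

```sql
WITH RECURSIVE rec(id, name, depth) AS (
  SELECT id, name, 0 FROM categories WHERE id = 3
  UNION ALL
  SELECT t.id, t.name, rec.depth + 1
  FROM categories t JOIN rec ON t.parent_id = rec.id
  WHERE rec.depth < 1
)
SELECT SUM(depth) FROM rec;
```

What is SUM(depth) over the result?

Base: id=3 (Fantasy) at depth 0.
Iteration 1: rows with parent_id in {3} -> Books (id 6, depth 1), SciFi (id 7, depth 1), Comedy (id 11, depth 1).
Iteration 2: depth < 1 fails for all current rows; recursion stops.
SUM(depth) = 0 + 1 + 1 + 1 = 3.

3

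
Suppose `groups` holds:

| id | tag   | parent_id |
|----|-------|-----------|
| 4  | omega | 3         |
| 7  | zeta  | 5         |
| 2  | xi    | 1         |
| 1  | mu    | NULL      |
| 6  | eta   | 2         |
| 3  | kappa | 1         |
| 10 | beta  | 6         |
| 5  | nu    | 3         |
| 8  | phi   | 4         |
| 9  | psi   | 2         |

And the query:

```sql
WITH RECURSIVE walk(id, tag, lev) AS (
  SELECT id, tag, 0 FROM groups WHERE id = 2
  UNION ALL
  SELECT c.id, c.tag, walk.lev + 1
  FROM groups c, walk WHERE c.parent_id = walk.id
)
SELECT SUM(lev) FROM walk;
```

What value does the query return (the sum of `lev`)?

Base: id=2 (xi) at lev 0.
Iteration 1: rows with parent_id in {2} -> eta (id 6, lev 1), psi (id 9, lev 1).
Iteration 2: rows with parent_id in {6,9} -> beta (id 10, lev 2).
Iteration 3: no rows with parent_id in {10}; recursion stops.
SUM(lev) = 0 + 1 + 1 + 2 = 4.

4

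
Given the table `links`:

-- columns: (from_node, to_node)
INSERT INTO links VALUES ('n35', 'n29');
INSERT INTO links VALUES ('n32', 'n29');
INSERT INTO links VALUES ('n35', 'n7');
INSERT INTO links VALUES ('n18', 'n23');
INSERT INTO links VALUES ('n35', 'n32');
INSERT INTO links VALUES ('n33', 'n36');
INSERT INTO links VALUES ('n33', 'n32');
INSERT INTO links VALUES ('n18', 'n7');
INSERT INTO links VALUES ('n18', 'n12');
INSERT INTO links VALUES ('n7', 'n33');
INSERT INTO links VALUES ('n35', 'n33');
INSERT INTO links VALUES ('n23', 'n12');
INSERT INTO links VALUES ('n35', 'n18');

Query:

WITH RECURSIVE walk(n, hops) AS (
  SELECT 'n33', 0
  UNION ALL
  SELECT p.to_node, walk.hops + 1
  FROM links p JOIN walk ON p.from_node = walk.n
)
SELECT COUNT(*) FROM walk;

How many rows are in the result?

4

Base: (n33, hops=0).
Iteration 1: edges from {n33} -> (n32, hops=1), (n36, hops=1).
Iteration 2: edges from {n32,n36} -> (n29, hops=2).
Iteration 3: no outgoing edges from {n29}; recursion stops.
Total rows emitted: 4.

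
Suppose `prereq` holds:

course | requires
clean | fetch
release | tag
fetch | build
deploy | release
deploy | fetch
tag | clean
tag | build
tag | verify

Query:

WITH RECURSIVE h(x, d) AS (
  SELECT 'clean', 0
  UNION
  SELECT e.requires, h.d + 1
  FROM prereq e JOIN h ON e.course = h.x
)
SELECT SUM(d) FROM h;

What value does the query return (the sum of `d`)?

3

Base: (clean, d=0).
Iteration 1: edges from {clean} -> (fetch, d=1).
Iteration 2: edges from {fetch} -> (build, d=2).
Iteration 3: no outgoing edges from {build}; recursion stops.
SUM(d) = 0 + 1 + 2 = 3.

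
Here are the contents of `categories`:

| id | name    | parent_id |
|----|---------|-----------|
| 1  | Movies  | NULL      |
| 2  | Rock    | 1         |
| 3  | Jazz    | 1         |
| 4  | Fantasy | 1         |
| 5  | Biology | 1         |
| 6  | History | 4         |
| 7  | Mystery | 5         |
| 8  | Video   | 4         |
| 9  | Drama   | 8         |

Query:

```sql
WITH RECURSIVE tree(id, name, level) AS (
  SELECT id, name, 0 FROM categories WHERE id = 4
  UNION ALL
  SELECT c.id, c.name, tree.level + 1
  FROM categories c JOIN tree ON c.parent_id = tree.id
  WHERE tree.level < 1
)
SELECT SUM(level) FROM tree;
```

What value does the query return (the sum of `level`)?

2

Base: id=4 (Fantasy) at level 0.
Iteration 1: rows with parent_id in {4} -> History (id 6, level 1), Video (id 8, level 1).
Iteration 2: level < 1 fails for all current rows; recursion stops.
SUM(level) = 0 + 1 + 1 = 2.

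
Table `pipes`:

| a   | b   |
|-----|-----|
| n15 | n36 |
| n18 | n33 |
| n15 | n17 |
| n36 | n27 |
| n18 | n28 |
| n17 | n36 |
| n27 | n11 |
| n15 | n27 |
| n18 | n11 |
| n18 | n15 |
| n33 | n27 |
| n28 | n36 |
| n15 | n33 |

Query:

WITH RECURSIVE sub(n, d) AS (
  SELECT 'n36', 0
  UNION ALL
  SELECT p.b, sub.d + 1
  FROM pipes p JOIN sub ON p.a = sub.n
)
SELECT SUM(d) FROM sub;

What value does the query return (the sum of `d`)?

Base: (n36, d=0).
Iteration 1: edges from {n36} -> (n27, d=1).
Iteration 2: edges from {n27} -> (n11, d=2).
Iteration 3: no outgoing edges from {n11}; recursion stops.
SUM(d) = 0 + 1 + 2 = 3.

3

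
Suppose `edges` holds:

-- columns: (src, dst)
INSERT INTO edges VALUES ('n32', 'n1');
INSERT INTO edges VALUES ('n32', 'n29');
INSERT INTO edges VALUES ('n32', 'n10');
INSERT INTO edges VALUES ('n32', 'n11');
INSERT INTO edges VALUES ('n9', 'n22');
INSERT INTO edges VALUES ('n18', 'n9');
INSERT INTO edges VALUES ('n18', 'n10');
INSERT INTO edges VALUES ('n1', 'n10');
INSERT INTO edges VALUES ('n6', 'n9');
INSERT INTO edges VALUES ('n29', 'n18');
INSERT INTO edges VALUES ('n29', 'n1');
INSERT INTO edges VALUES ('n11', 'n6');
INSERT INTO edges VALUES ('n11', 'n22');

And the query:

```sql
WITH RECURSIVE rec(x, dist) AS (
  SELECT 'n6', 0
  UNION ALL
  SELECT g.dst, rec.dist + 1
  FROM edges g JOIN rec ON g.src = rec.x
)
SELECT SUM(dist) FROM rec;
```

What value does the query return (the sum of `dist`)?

Base: (n6, dist=0).
Iteration 1: edges from {n6} -> (n9, dist=1).
Iteration 2: edges from {n9} -> (n22, dist=2).
Iteration 3: no outgoing edges from {n22}; recursion stops.
SUM(dist) = 0 + 1 + 2 = 3.

3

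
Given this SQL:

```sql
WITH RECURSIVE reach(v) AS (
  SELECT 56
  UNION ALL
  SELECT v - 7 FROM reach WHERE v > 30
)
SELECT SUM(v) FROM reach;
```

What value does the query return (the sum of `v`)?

210

Base: v=56.
Iteration 1: 56 > 30 holds -> v = 56 - 7 = 49.
Iteration 2: 49 > 30 holds -> v = 49 - 7 = 42.
Iteration 3: 42 > 30 holds -> v = 42 - 7 = 35.
Iteration 4: 35 > 30 holds -> v = 35 - 7 = 28.
Iteration 5: 28 > 30 fails; recursion stops.
SUM(v) = 56 + 49 + 42 + 35 + 28 = 210.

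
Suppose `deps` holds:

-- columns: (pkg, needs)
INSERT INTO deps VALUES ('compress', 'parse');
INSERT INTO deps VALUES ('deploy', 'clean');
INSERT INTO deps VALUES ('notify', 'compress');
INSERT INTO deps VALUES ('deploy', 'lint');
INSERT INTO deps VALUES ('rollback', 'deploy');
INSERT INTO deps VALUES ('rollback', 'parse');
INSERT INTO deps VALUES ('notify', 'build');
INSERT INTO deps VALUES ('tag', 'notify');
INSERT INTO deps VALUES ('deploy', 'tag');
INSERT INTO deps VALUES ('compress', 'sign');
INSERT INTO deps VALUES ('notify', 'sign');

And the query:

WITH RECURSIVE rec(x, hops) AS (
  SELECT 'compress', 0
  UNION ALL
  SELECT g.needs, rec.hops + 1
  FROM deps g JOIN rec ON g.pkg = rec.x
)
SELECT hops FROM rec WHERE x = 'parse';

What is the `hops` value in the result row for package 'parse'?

1

Base: (compress, hops=0).
Iteration 1: edges from {compress} -> (parse, hops=1), (sign, hops=1).
Iteration 2: no outgoing edges from {parse,sign}; recursion stops.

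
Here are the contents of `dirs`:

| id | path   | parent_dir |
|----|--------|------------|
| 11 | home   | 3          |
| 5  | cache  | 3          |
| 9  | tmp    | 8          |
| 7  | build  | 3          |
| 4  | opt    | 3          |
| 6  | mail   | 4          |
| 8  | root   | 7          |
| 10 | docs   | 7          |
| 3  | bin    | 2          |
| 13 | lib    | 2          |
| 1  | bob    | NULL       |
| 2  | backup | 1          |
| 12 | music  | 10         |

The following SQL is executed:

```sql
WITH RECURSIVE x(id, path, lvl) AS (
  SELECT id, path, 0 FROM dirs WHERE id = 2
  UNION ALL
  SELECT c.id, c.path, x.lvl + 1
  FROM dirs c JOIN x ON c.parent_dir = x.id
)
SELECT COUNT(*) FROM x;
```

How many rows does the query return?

Base: id=2 (backup) at lvl 0.
Iteration 1: rows with parent_dir in {2} -> bin (id 3, lvl 1), lib (id 13, lvl 1).
Iteration 2: rows with parent_dir in {3,13} -> opt (id 4, lvl 2), cache (id 5, lvl 2), build (id 7, lvl 2), home (id 11, lvl 2).
Iteration 3: rows with parent_dir in {4,5,7,11} -> mail (id 6, lvl 3), root (id 8, lvl 3), docs (id 10, lvl 3).
Iteration 4: rows with parent_dir in {6,8,10} -> tmp (id 9, lvl 4), music (id 12, lvl 4).
Iteration 5: no rows with parent_dir in {9,12}; recursion stops.
Total rows emitted: 12.

12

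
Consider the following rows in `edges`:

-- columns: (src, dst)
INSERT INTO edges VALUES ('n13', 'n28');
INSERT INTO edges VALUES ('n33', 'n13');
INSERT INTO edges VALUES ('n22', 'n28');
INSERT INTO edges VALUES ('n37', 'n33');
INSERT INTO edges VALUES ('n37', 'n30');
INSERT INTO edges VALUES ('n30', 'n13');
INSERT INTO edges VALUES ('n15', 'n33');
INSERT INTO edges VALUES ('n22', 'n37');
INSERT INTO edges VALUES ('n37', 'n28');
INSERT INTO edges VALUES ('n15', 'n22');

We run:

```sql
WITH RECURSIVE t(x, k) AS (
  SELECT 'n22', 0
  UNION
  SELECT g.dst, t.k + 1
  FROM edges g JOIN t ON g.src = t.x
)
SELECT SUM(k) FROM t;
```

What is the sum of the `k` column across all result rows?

Base: (n22, k=0).
Iteration 1: edges from {n22} -> (n28, k=1), (n37, k=1).
Iteration 2: edges from {n28,n37} -> (n28, k=2), (n30, k=2), (n33, k=2).
Iteration 3: edges from {n28,n30,n33} -> (n13, k=3). [UNION drops 1 duplicate row(s)]
Iteration 4: edges from {n13} -> (n28, k=4).
Iteration 5: no outgoing edges from {n28}; recursion stops.
SUM(k) = 0 + 1 + 1 + 2 + 2 + 2 + 3 + 4 = 15.

15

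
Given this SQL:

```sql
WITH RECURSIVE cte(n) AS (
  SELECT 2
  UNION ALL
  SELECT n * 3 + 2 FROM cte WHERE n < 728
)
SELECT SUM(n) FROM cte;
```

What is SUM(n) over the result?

1086

Base: n=2.
Iteration 1: 2 < 728 holds -> n = 2 * 3 + 2 = 8.
Iteration 2: 8 < 728 holds -> n = 8 * 3 + 2 = 26.
Iteration 3: 26 < 728 holds -> n = 26 * 3 + 2 = 80.
Iteration 4: 80 < 728 holds -> n = 80 * 3 + 2 = 242.
Iteration 5: 242 < 728 holds -> n = 242 * 3 + 2 = 728.
Iteration 6: 728 < 728 fails; recursion stops.
SUM(n) = 2 + 8 + 26 + 80 + 242 + 728 = 1086.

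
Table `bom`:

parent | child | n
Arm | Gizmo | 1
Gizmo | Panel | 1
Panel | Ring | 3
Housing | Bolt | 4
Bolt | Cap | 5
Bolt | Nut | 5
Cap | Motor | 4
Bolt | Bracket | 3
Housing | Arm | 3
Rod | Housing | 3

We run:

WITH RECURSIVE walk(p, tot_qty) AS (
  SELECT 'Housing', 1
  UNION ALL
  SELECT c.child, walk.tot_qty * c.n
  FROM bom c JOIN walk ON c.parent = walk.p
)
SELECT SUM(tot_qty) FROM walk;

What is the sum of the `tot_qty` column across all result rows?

Base: (Housing, tot_qty=1).
Iteration 1: components of {Housing} -> Arm = 1*3 = 3, Bolt = 1*4 = 4.
Iteration 2: components of {Arm,Bolt} -> Bracket = 4*3 = 12, Cap = 4*5 = 20, Gizmo = 3*1 = 3, Nut = 4*5 = 20.
Iteration 3: components of {Bracket,Cap,Gizmo,Nut} -> Motor = 20*4 = 80, Panel = 3*1 = 3.
Iteration 4: components of {Motor,Panel} -> Ring = 3*3 = 9.
Iteration 5: no further components; recursion stops.
SUM(tot_qty) = 1 + 3 + 4 + 3 + 20 + 20 + 12 + 3 + 80 + 9 = 155.

155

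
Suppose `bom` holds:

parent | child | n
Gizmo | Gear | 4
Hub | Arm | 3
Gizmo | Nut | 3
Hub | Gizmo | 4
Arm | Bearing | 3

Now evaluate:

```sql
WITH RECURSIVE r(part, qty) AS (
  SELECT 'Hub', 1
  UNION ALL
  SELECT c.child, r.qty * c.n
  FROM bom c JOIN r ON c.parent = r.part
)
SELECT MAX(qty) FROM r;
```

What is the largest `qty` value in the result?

16

Base: (Hub, qty=1).
Iteration 1: components of {Hub} -> Arm = 1*3 = 3, Gizmo = 1*4 = 4.
Iteration 2: components of {Arm,Gizmo} -> Bearing = 3*3 = 9, Gear = 4*4 = 16, Nut = 4*3 = 12.
Iteration 3: no further components; recursion stops.
qty values: 1, 4, 3, 16, 12, 9; the maximum is 16.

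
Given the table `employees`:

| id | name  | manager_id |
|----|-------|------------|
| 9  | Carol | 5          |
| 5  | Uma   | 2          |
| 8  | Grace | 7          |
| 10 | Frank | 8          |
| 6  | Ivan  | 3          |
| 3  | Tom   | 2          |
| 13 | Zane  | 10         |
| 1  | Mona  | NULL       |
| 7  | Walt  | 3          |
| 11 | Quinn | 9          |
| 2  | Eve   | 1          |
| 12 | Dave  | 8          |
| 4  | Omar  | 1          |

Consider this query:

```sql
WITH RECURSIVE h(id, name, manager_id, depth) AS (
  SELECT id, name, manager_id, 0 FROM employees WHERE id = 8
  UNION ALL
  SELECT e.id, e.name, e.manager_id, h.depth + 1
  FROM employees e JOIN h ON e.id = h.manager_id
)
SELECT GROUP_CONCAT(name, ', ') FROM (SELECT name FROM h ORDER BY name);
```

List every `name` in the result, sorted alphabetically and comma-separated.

Base: id=8 (Grace), manager_id=7, depth 0.
Iteration 1: join on id=7 -> Walt (id 7, manager_id=3, depth 1).
Iteration 2: join on id=3 -> Tom (id 3, manager_id=2, depth 2).
Iteration 3: join on id=2 -> Eve (id 2, manager_id=1, depth 3).
Iteration 4: join on id=1 -> Mona (id 1, manager_id=NULL, depth 4).
Iteration 5: manager_id is NULL; no match; recursion stops.

Eve, Grace, Mona, Tom, Walt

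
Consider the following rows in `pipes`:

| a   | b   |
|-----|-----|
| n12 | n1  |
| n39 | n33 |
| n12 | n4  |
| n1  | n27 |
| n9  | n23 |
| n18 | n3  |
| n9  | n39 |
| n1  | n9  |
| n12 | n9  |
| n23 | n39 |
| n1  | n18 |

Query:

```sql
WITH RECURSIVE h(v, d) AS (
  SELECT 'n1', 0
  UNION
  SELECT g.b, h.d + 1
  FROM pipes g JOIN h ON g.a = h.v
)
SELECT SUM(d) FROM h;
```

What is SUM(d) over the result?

19

Base: (n1, d=0).
Iteration 1: edges from {n1} -> (n18, d=1), (n27, d=1), (n9, d=1).
Iteration 2: edges from {n18,n27,n9} -> (n23, d=2), (n3, d=2), (n39, d=2).
Iteration 3: edges from {n23,n3,n39} -> (n33, d=3), (n39, d=3).
Iteration 4: edges from {n33,n39} -> (n33, d=4).
Iteration 5: no outgoing edges from {n33}; recursion stops.
SUM(d) = 0 + 1 + 1 + 1 + 2 + 2 + 2 + 3 + 3 + 4 = 19.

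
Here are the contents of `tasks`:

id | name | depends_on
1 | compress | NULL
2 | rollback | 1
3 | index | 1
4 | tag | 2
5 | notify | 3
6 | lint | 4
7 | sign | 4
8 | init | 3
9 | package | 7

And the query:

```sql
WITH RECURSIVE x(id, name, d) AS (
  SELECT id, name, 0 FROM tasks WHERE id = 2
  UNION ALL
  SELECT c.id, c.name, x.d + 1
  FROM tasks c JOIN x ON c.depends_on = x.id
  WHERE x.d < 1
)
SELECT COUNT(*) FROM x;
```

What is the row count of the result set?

2

Base: id=2 (rollback) at d 0.
Iteration 1: rows with depends_on in {2} -> tag (id 4, d 1).
Iteration 2: d < 1 fails for all current rows; recursion stops.
Total rows emitted: 2.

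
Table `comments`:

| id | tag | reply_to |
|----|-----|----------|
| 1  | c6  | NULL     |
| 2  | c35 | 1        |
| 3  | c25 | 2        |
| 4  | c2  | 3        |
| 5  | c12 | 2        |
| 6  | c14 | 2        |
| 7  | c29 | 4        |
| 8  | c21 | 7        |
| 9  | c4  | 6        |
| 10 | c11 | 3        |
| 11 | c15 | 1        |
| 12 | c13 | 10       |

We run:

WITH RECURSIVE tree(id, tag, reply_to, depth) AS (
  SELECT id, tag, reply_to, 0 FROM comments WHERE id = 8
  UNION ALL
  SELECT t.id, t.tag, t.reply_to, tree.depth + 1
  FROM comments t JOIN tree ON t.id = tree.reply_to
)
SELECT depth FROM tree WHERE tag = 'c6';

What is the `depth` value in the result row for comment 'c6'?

Base: id=8 (c21), reply_to=7, depth 0.
Iteration 1: join on id=7 -> c29 (id 7, reply_to=4, depth 1).
Iteration 2: join on id=4 -> c2 (id 4, reply_to=3, depth 2).
Iteration 3: join on id=3 -> c25 (id 3, reply_to=2, depth 3).
Iteration 4: join on id=2 -> c35 (id 2, reply_to=1, depth 4).
Iteration 5: join on id=1 -> c6 (id 1, reply_to=NULL, depth 5).
Iteration 6: reply_to is NULL; no match; recursion stops.

5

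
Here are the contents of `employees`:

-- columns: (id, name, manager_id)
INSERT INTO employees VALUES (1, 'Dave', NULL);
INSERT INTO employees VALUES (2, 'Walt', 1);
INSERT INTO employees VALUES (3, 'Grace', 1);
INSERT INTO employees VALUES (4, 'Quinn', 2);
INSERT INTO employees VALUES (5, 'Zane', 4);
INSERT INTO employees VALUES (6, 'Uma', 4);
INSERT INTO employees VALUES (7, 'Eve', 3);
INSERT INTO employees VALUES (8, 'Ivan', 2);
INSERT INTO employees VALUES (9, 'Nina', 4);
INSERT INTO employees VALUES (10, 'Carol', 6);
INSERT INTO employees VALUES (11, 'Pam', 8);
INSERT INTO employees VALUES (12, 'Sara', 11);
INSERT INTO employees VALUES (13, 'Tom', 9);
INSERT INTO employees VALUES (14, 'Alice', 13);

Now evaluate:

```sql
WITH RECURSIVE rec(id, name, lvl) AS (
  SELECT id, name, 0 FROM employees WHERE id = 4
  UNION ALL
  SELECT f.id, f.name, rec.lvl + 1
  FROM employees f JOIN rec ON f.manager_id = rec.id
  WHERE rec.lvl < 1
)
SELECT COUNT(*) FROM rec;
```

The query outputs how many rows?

Base: id=4 (Quinn) at lvl 0.
Iteration 1: rows with manager_id in {4} -> Zane (id 5, lvl 1), Uma (id 6, lvl 1), Nina (id 9, lvl 1).
Iteration 2: lvl < 1 fails for all current rows; recursion stops.
Total rows emitted: 4.

4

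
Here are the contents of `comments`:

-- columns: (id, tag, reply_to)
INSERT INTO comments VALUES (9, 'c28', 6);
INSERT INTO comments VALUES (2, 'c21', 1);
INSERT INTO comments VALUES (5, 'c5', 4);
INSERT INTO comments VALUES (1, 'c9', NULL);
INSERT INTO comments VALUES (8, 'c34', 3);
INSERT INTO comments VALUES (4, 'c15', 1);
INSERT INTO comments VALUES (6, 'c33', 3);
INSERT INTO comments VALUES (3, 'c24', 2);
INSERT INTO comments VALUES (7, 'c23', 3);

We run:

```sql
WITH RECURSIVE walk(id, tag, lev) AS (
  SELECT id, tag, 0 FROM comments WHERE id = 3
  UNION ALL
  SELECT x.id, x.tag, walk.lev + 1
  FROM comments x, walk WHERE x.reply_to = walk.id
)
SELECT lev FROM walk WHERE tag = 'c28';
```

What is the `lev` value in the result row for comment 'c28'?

2

Base: id=3 (c24) at lev 0.
Iteration 1: rows with reply_to in {3} -> c33 (id 6, lev 1), c23 (id 7, lev 1), c34 (id 8, lev 1).
Iteration 2: rows with reply_to in {6,7,8} -> c28 (id 9, lev 2).
Iteration 3: no rows with reply_to in {9}; recursion stops.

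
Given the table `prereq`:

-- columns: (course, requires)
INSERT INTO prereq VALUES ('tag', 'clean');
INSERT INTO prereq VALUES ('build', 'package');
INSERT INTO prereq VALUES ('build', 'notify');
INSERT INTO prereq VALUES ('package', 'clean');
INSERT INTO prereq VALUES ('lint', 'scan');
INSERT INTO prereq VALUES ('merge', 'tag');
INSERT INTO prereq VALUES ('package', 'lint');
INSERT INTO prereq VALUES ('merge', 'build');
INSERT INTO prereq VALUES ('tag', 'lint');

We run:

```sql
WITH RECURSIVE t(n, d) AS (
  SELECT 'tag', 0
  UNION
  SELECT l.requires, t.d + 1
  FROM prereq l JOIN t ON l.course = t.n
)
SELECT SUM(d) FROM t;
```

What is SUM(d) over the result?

4

Base: (tag, d=0).
Iteration 1: edges from {tag} -> (clean, d=1), (lint, d=1).
Iteration 2: edges from {clean,lint} -> (scan, d=2).
Iteration 3: no outgoing edges from {scan}; recursion stops.
SUM(d) = 0 + 1 + 1 + 2 = 4.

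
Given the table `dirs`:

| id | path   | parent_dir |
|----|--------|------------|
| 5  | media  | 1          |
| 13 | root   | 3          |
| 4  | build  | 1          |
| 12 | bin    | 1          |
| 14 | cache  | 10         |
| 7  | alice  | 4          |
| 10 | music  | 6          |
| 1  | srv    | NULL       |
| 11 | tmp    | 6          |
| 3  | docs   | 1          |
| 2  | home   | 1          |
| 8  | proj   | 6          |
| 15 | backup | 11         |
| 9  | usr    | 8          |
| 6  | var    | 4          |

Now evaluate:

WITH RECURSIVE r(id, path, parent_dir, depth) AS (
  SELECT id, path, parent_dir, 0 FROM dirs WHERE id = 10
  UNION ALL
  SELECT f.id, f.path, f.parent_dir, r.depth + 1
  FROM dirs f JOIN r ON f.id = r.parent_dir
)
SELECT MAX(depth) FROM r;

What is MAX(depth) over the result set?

Base: id=10 (music), parent_dir=6, depth 0.
Iteration 1: join on id=6 -> var (id 6, parent_dir=4, depth 1).
Iteration 2: join on id=4 -> build (id 4, parent_dir=1, depth 2).
Iteration 3: join on id=1 -> srv (id 1, parent_dir=NULL, depth 3).
Iteration 4: parent_dir is NULL; no match; recursion stops.
depth values: 0, 1, 2, 3; the maximum is 3.

3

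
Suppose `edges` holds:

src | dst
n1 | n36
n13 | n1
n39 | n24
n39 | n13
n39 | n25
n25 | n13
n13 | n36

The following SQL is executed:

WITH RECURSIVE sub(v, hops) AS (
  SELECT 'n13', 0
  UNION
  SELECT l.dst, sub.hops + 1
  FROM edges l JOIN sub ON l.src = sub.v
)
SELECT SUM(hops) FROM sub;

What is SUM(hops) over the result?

4

Base: (n13, hops=0).
Iteration 1: edges from {n13} -> (n1, hops=1), (n36, hops=1).
Iteration 2: edges from {n1,n36} -> (n36, hops=2).
Iteration 3: no outgoing edges from {n36}; recursion stops.
SUM(hops) = 0 + 1 + 1 + 2 = 4.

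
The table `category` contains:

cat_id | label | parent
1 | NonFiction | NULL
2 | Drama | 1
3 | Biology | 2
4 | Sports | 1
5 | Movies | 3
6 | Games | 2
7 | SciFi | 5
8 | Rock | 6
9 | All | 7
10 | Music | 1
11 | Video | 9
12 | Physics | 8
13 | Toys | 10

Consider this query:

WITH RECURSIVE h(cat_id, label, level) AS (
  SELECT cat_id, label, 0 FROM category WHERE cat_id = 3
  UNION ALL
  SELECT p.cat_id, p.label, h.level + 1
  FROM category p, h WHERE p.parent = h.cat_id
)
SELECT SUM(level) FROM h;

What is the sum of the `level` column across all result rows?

Base: cat_id=3 (Biology) at level 0.
Iteration 1: rows with parent in {3} -> Movies (id 5, level 1).
Iteration 2: rows with parent in {5} -> SciFi (id 7, level 2).
Iteration 3: rows with parent in {7} -> All (id 9, level 3).
Iteration 4: rows with parent in {9} -> Video (id 11, level 4).
Iteration 5: no rows with parent in {11}; recursion stops.
SUM(level) = 0 + 1 + 2 + 3 + 4 = 10.

10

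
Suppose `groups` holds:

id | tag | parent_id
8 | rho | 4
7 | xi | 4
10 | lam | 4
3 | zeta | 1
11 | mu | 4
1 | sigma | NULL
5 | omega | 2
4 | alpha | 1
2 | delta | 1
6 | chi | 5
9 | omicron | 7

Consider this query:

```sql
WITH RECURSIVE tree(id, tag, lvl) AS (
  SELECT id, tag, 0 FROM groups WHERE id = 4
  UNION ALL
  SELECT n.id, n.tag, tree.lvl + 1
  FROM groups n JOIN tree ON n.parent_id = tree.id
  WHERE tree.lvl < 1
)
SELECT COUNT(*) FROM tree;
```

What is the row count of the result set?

5

Base: id=4 (alpha) at lvl 0.
Iteration 1: rows with parent_id in {4} -> xi (id 7, lvl 1), rho (id 8, lvl 1), lam (id 10, lvl 1), mu (id 11, lvl 1).
Iteration 2: lvl < 1 fails for all current rows; recursion stops.
Total rows emitted: 5.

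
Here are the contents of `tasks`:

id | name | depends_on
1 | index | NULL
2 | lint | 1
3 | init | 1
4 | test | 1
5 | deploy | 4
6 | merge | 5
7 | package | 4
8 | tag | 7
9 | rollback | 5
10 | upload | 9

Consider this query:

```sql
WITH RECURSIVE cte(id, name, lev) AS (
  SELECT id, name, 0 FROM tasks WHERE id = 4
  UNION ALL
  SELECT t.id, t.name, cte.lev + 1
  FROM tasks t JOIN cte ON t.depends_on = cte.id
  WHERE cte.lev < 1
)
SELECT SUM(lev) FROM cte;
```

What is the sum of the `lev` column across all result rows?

2

Base: id=4 (test) at lev 0.
Iteration 1: rows with depends_on in {4} -> deploy (id 5, lev 1), package (id 7, lev 1).
Iteration 2: lev < 1 fails for all current rows; recursion stops.
SUM(lev) = 0 + 1 + 1 = 2.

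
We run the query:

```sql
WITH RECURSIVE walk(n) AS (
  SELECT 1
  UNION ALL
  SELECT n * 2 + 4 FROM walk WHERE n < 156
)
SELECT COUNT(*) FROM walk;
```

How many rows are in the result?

6

Base: n=1.
Iteration 1: 1 < 156 holds -> n = 1 * 2 + 4 = 6.
Iteration 2: 6 < 156 holds -> n = 6 * 2 + 4 = 16.
Iteration 3: 16 < 156 holds -> n = 16 * 2 + 4 = 36.
Iteration 4: 36 < 156 holds -> n = 36 * 2 + 4 = 76.
Iteration 5: 76 < 156 holds -> n = 76 * 2 + 4 = 156.
Iteration 6: 156 < 156 fails; recursion stops.
Total rows emitted: 6.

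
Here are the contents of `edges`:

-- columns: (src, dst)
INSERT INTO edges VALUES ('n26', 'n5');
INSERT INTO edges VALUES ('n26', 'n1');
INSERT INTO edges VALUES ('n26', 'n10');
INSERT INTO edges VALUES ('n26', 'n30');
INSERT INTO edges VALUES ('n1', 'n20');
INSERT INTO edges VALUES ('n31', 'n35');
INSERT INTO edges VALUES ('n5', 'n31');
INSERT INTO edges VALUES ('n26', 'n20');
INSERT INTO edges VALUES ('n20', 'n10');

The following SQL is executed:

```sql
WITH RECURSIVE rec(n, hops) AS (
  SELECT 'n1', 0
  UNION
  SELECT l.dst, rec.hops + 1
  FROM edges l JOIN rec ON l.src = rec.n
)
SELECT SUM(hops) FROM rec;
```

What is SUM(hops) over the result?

Base: (n1, hops=0).
Iteration 1: edges from {n1} -> (n20, hops=1).
Iteration 2: edges from {n20} -> (n10, hops=2).
Iteration 3: no outgoing edges from {n10}; recursion stops.
SUM(hops) = 0 + 1 + 2 = 3.

3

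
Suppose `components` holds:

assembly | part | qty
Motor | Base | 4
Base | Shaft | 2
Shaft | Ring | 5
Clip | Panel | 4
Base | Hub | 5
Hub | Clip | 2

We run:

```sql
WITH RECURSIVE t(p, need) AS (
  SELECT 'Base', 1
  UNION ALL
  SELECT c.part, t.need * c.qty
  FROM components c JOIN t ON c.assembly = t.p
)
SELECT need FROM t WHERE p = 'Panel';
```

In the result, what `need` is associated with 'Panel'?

40

Base: (Base, need=1).
Iteration 1: components of {Base} -> Hub = 1*5 = 5, Shaft = 1*2 = 2.
Iteration 2: components of {Hub,Shaft} -> Clip = 5*2 = 10, Ring = 2*5 = 10.
Iteration 3: components of {Clip,Ring} -> Panel = 10*4 = 40.
Iteration 4: no further components; recursion stops.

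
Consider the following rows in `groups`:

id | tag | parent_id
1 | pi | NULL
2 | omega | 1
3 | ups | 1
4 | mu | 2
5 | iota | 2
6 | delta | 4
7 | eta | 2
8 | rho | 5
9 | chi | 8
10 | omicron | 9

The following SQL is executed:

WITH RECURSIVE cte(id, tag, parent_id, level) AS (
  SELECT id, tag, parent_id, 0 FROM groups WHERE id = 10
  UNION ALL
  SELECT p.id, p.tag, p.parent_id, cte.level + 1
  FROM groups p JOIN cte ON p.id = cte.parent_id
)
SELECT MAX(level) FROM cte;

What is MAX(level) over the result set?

Base: id=10 (omicron), parent_id=9, level 0.
Iteration 1: join on id=9 -> chi (id 9, parent_id=8, level 1).
Iteration 2: join on id=8 -> rho (id 8, parent_id=5, level 2).
Iteration 3: join on id=5 -> iota (id 5, parent_id=2, level 3).
Iteration 4: join on id=2 -> omega (id 2, parent_id=1, level 4).
Iteration 5: join on id=1 -> pi (id 1, parent_id=NULL, level 5).
Iteration 6: parent_id is NULL; no match; recursion stops.
level values: 0, 1, 2, 3, 4, 5; the maximum is 5.

5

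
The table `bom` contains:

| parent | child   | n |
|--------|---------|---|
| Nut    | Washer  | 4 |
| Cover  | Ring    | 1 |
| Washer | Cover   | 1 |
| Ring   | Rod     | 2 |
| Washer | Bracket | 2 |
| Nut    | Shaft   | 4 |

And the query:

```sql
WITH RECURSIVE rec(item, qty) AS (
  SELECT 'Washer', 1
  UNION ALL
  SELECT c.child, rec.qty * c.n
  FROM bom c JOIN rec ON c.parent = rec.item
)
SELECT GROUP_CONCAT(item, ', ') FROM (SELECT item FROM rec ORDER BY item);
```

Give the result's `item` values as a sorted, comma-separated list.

Base: (Washer, qty=1).
Iteration 1: components of {Washer} -> Bracket = 1*2 = 2, Cover = 1*1 = 1.
Iteration 2: components of {Bracket,Cover} -> Ring = 1*1 = 1.
Iteration 3: components of {Ring} -> Rod = 1*2 = 2.
Iteration 4: no further components; recursion stops.

Bracket, Cover, Ring, Rod, Washer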